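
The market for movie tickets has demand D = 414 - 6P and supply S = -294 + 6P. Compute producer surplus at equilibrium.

Producer surplus = 300

Equilibrium: 414 - 6P = -294 + 6P gives P* = 59, Q* = 60.
Supply starts at P = 49 (where S = 0).
PS = ½(59 − 49)(60) = 300.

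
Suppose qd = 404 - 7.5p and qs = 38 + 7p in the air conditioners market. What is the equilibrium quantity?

Set qd = qs: 404 - 7.5p = 38 + 7p.
366 = 14.5p, so p* = 732/29.
q* = 404 − 7.5(732/29) = 6226/29.

q* = 6226/29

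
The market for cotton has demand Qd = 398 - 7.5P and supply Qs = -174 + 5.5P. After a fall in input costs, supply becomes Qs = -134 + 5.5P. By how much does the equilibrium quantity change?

ΔQ = 300/13

Original equilibrium: P* = 44, Q* = 68.
New equilibrium: 398 - 7.5P = -134 + 5.5P, so 532 = 13P and P' = 532/13; Q' = 398 − 7.5(532/13) = 1184/13.
Change in quantity: 1184/13 − 68 = 300/13.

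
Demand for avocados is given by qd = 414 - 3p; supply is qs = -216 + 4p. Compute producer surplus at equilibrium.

Producer surplus = 2592

Equilibrium: 414 - 3p = -216 + 4p gives p* = 90, q* = 144.
Supply starts at p = 54 (where qs = 0).
PS = ½(90 − 54)(144) = 2592.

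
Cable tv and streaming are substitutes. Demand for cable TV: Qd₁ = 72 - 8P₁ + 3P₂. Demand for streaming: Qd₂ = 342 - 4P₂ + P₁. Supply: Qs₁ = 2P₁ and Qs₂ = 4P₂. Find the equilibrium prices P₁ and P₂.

Market 1: 72 - 8P₁ + 3P₂ = 2P₁ → 10P₁ - 3P₂ = 72.
Market 2: 8P₂ - P₁ = 342.
Eliminating P₂: 8×(1) + 3×(2) gives 77P₁ = 1602, so P₁ = 1602/77.
Back-substitute into (2): P₂ = (342 + 1×1602/77) / 8 = 3492/77.

P₁ = 1602/77, P₂ = 3492/77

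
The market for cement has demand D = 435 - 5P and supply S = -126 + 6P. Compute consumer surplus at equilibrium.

Consumer surplus = 3240

Equilibrium: 435 - 5P = -126 + 6P gives P* = 51, Q* = 180.
Demand choke price (D = 0): P = 87.
CS = ½(87 − 51)(180) = 3240.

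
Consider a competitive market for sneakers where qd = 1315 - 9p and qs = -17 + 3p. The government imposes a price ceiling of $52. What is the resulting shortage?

Equilibrium price would be p* = 111, so the ceiling at 52 binds.
At p = 52: qd = 1315 − 9(52) = 847, qs = -17 + 3(52) = 139.
Shortage = 847 − 139 = 708.

Shortage = 708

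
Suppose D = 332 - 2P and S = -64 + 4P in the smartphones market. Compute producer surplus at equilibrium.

Equilibrium: 332 - 2P = -64 + 4P gives P* = 66, Q* = 200.
Supply starts at P = 16 (where S = 0).
PS = ½(66 − 16)(200) = 5000.

Producer surplus = 5000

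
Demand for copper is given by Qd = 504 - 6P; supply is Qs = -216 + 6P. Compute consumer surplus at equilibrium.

Equilibrium: 504 - 6P = -216 + 6P gives P* = 60, Q* = 144.
Demand choke price (Qd = 0): P = 84.
CS = ½(84 − 60)(144) = 1728.

Consumer surplus = 1728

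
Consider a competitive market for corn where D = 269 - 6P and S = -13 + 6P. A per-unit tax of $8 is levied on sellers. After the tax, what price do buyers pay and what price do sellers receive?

Buyers pay $27.5, sellers receive $19.5

Pre-tax equilibrium: P* = 23.5, Q* = 128.
Tax on sellers shifts supply to S = -13 + 6(P − 8) = -61 + 6P.
269 - 6P = -61 + 6P gives buyer price Pb = 27.5; sellers receive Ps = 27.5 − 8 = 19.5.
New quantity: Q = 269 − 6(27.5) = 104.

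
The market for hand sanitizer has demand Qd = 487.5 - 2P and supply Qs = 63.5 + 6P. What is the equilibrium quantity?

Q* = 381.5

Set Qd = Qs: 487.5 - 2P = 63.5 + 6P.
424 = 8P, so P* = 53.
Q* = 487.5 − 2(53) = 381.5.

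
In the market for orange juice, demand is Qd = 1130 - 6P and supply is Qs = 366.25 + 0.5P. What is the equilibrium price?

P* = 117.5

Set Qd = Qs: 1130 - 6P = 366.25 + 0.5P.
763.75 = 6.5P, so P* = 117.5.
Q* = 1130 − 6(117.5) = 425.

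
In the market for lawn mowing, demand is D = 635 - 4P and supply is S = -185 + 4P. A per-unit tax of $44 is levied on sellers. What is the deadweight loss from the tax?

Deadweight loss = 1936

Pre-tax equilibrium: P* = 102.5, Q* = 225.
Tax on sellers shifts supply to S = -185 + 4(P − 44) = -361 + 4P.
635 - 4P = -361 + 4P gives buyer price Pb = 124.5; sellers receive Ps = 124.5 − 44 = 80.5.
New quantity: Q = 635 − 4(124.5) = 137.
DWL = ½ × 44 × (225 − 137) = 1936.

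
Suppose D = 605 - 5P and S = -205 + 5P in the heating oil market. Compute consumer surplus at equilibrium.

Consumer surplus = 4000

Equilibrium: 605 - 5P = -205 + 5P gives P* = 81, Q* = 200.
Demand choke price (D = 0): P = 121.
CS = ½(121 − 81)(200) = 4000.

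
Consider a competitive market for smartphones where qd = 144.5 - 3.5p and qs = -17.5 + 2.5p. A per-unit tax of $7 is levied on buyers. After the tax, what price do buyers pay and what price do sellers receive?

Pre-tax equilibrium: p* = 27, q* = 50.
Tax on buyers shifts demand to qd = 144.5 − 3.5(p + 7) = 120 - 3.5p.
120 - 3.5p = -17.5 + 2.5p gives seller price ps = 275/12; buyers pay pb = 275/12 + 7 = 359/12.
New quantity: q = 144.5 − 3.5(359/12) = 955/24.

Buyers pay 359/12, sellers receive 275/12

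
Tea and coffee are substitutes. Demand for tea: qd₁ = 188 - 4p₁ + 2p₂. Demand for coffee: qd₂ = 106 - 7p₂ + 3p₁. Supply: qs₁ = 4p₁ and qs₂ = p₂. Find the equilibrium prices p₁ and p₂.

p₁ = 858/29, p₂ = 706/29

Market 1: 188 - 4p₁ + 2p₂ = 4p₁ → 8p₁ - 2p₂ = 188.
Market 2: 8p₂ - 3p₁ = 106.
Eliminating p₂: 8×(1) + 2×(2) gives 58p₁ = 1716, so p₁ = 858/29.
Back-substitute into (2): p₂ = (106 + 3×858/29) / 8 = 706/29.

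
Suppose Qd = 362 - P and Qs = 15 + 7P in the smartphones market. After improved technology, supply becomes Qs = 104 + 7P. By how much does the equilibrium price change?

Original equilibrium: P* = 43.375, Q* = 318.625.
New equilibrium: 362 - P = 104 + 7P, so 258 = 8P and P' = 32.25; Q' = 362 − 1(32.25) = 329.75.
Change in price: 32.25 − 43.375 = -11.125.

ΔP = -11.125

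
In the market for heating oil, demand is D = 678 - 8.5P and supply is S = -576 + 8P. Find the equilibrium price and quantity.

P* = 76, Q* = 32

Set D = S: 678 - 8.5P = -576 + 8P.
1254 = 16.5P, so P* = 76.
Q* = 678 − 8.5(76) = 32.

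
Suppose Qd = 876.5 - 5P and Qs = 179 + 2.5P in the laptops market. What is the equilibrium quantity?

Q* = 411.5

Set Qd = Qs: 876.5 - 5P = 179 + 2.5P.
697.5 = 7.5P, so P* = 93.
Q* = 876.5 − 5(93) = 411.5.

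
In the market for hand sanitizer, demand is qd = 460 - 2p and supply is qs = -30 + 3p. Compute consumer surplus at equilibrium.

Consumer surplus = 17424

Equilibrium: 460 - 2p = -30 + 3p gives p* = 98, q* = 264.
Demand choke price (qd = 0): p = 230.
CS = ½(230 − 98)(264) = 17424.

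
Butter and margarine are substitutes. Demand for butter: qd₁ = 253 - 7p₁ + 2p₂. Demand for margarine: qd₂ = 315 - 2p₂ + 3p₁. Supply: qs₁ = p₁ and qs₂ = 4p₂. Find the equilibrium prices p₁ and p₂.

Market 1: 253 - 7p₁ + 2p₂ = p₁ → 8p₁ - 2p₂ = 253.
Market 2: 6p₂ - 3p₁ = 315.
Eliminating p₂: 6×(1) + 2×(2) gives 42p₁ = 2148, so p₁ = 358/7.
Back-substitute into (2): p₂ = (315 + 3×358/7) / 6 = 1093/14.

p₁ = 358/7, p₂ = 1093/14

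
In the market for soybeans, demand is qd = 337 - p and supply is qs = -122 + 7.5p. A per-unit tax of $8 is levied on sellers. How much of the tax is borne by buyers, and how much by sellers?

Pre-tax equilibrium: p* = 54, q* = 283.
Tax on sellers shifts supply to qs = -122 + 7.5(p − 8) = -182 + 7.5p.
337 - p = -182 + 7.5p gives buyer price pb = 1038/17; sellers receive ps = 1038/17 − 8 = 902/17.
New quantity: q = 337 − 1(1038/17) = 4691/17.
Buyer burden = 1038/17 − 54 = 120/17; seller burden = 54 − 902/17 = 16/17.

Buyers bear 120/17, sellers bear 16/17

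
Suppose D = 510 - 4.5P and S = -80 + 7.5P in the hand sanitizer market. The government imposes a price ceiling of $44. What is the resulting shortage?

Equilibrium price would be P* = 295/6, so the ceiling at 44 binds.
At P = 44: D = 510 − 4.5(44) = 312, S = -80 + 7.5(44) = 250.
Shortage = 312 − 250 = 62.

Shortage = 62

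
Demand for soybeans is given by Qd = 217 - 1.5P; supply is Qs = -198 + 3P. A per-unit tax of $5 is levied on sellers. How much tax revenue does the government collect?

Tax revenue = 1105/3

Pre-tax equilibrium: P* = 830/9, Q* = 236/3.
Tax on sellers shifts supply to Qs = -198 + 3(P − 5) = -213 + 3P.
217 - 1.5P = -213 + 3P gives buyer price Pb = 860/9; sellers receive Ps = 860/9 − 5 = 815/9.
New quantity: Q = 217 − 1.5(860/9) = 221/3.
Revenue = 5 × 221/3 = 1105/3.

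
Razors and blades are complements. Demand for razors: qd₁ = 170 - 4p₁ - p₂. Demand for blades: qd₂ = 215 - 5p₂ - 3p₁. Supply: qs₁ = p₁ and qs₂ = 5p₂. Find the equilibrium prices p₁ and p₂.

Market 1: 170 - 4p₁ - p₂ = p₁ → 5p₁ + p₂ = 170.
Market 2: 10p₂ + 3p₁ = 215.
Eliminating p₂: 10×(1) − 1×(2) gives 47p₁ = 1485, so p₁ = 1485/47.
Back-substitute into (2): p₂ = (215 − 3×1485/47) / 10 = 565/47.

p₁ = 1485/47, p₂ = 565/47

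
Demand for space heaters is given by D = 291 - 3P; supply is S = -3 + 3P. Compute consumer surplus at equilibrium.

Equilibrium: 291 - 3P = -3 + 3P gives P* = 49, Q* = 144.
Demand choke price (D = 0): P = 97.
CS = ½(97 − 49)(144) = 3456.

Consumer surplus = 3456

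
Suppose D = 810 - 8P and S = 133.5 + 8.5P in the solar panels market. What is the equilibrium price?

Set D = S: 810 - 8P = 133.5 + 8.5P.
676.5 = 16.5P, so P* = 41.
Q* = 810 − 8(41) = 482.

P* = 41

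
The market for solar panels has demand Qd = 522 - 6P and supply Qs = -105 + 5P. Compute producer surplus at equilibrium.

Producer surplus = 3240

Equilibrium: 522 - 6P = -105 + 5P gives P* = 57, Q* = 180.
Supply starts at P = 21 (where Qs = 0).
PS = ½(57 − 21)(180) = 3240.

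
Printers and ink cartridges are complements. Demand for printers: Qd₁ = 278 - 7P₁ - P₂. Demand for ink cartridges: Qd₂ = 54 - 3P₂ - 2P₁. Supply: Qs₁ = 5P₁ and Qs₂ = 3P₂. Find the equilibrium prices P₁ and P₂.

Market 1: 278 - 7P₁ - P₂ = 5P₁ → 12P₁ + P₂ = 278.
Market 2: 6P₂ + 2P₁ = 54.
Eliminating P₂: 6×(1) − 1×(2) gives 70P₁ = 1614, so P₁ = 807/35.
Back-substitute into (2): P₂ = (54 − 2×807/35) / 6 = 46/35.

P₁ = 807/35, P₂ = 46/35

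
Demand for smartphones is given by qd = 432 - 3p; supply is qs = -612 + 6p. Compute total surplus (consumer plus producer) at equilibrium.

Total surplus = 1764

Equilibrium: 432 - 3p = -612 + 6p gives p* = 116, q* = 84.
Demand choke price: p = 144; supply starts at p = 102.
CS = ½(144 − 116)(84) = 1176; PS = ½(116 − 102)(84) = 588.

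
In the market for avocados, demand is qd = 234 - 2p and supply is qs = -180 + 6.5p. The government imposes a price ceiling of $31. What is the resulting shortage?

Shortage = 150.5

Equilibrium price would be p* = 828/17, so the ceiling at 31 binds.
At p = 31: qd = 234 − 2(31) = 172, qs = -180 + 6.5(31) = 21.5.
Shortage = 172 − 21.5 = 150.5.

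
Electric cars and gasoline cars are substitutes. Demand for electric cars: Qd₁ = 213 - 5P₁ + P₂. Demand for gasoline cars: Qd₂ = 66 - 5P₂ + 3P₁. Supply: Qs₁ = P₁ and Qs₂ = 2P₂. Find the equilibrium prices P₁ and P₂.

P₁ = 519/13, P₂ = 345/13

Market 1: 213 - 5P₁ + P₂ = P₁ → 6P₁ - P₂ = 213.
Market 2: 7P₂ - 3P₁ = 66.
Eliminating P₂: 7×(1) + 1×(2) gives 39P₁ = 1557, so P₁ = 519/13.
Back-substitute into (2): P₂ = (66 + 3×519/13) / 7 = 345/13.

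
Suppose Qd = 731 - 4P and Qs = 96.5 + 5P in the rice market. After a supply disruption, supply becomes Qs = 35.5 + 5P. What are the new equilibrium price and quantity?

P' = 1391/18, Q' = 3797/9

Original equilibrium: P* = 70.5, Q* = 449.
New equilibrium: 731 - 4P = 35.5 + 5P, so 695.5 = 9P and P' = 1391/18; Q' = 731 − 4(1391/18) = 3797/9.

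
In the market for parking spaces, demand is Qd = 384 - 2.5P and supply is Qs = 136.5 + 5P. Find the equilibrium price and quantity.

P* = 33, Q* = 301.5

Set Qd = Qs: 384 - 2.5P = 136.5 + 5P.
247.5 = 7.5P, so P* = 33.
Q* = 384 − 2.5(33) = 301.5.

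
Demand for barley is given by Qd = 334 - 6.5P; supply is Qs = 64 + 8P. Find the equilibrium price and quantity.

Set Qd = Qs: 334 - 6.5P = 64 + 8P.
270 = 14.5P, so P* = 540/29.
Q* = 334 − 6.5(540/29) = 6176/29.

P* = 540/29, Q* = 6176/29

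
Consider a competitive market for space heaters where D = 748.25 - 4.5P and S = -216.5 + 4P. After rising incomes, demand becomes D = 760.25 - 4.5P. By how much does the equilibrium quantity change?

ΔQ = 96/17

Original equilibrium: P* = 113.5, Q* = 237.5.
New equilibrium: 760.25 - 4.5P = -216.5 + 4P, so 976.75 = 8.5P and P' = 3907/34; Q' = 760.25 − 4.5(3907/34) = 8267/34.
Change in quantity: 8267/34 − 237.5 = 96/17.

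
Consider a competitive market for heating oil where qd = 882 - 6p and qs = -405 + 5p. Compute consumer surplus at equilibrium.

Consumer surplus = 2700

Equilibrium: 882 - 6p = -405 + 5p gives p* = 117, q* = 180.
Demand choke price (qd = 0): p = 147.
CS = ½(147 − 117)(180) = 2700.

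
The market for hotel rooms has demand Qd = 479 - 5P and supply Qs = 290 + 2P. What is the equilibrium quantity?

Q* = 344

Set Qd = Qs: 479 - 5P = 290 + 2P.
189 = 7P, so P* = 27.
Q* = 479 − 5(27) = 344.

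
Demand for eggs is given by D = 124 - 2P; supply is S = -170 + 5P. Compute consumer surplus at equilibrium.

Equilibrium: 124 - 2P = -170 + 5P gives P* = 42, Q* = 40.
Demand choke price (D = 0): P = 62.
CS = ½(62 − 42)(40) = 400.

Consumer surplus = 400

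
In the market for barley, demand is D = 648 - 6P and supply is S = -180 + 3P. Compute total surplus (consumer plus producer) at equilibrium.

Total surplus = 2304

Equilibrium: 648 - 6P = -180 + 3P gives P* = 92, Q* = 96.
Demand choke price: P = 108; supply starts at P = 60.
CS = ½(108 − 92)(96) = 768; PS = ½(92 − 60)(96) = 1536.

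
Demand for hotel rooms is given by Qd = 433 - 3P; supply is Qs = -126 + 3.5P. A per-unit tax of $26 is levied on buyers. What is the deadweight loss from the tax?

Deadweight loss = 546

Pre-tax equilibrium: P* = 86, Q* = 175.
Tax on buyers shifts demand to Qd = 433 − 3(P + 26) = 355 - 3P.
355 - 3P = -126 + 3.5P gives seller price Ps = 74; buyers pay Pb = 74 + 26 = 100.
New quantity: Q = 433 − 3(100) = 133.
DWL = ½ × 26 × (175 − 133) = 546.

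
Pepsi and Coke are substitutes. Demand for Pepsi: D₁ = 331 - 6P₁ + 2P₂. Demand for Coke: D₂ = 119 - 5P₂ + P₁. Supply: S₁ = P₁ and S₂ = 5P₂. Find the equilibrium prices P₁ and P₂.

P₁ = 887/17, P₂ = 291/17

Market 1: 331 - 6P₁ + 2P₂ = P₁ → 7P₁ - 2P₂ = 331.
Market 2: 10P₂ - P₁ = 119.
Eliminating P₂: 10×(1) + 2×(2) gives 68P₁ = 3548, so P₁ = 887/17.
Back-substitute into (2): P₂ = (119 + 1×887/17) / 10 = 291/17.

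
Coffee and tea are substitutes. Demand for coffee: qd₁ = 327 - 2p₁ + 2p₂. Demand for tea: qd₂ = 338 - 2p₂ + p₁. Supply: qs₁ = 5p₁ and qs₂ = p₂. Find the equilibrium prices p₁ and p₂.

Market 1: 327 - 2p₁ + 2p₂ = 5p₁ → 7p₁ - 2p₂ = 327.
Market 2: 3p₂ - p₁ = 338.
Eliminating p₂: 3×(1) + 2×(2) gives 19p₁ = 1657, so p₁ = 1657/19.
Back-substitute into (2): p₂ = (338 + 1×1657/19) / 3 = 2693/19.

p₁ = 1657/19, p₂ = 2693/19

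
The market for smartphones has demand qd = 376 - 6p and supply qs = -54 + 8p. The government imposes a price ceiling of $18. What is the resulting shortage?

Equilibrium price would be p* = 215/7, so the ceiling at 18 binds.
At p = 18: qd = 376 − 6(18) = 268, qs = -54 + 8(18) = 90.
Shortage = 268 − 90 = 178.

Shortage = 178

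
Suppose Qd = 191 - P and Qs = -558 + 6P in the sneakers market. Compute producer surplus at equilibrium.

Equilibrium: 191 - P = -558 + 6P gives P* = 107, Q* = 84.
Supply starts at P = 93 (where Qs = 0).
PS = ½(107 − 93)(84) = 588.

Producer surplus = 588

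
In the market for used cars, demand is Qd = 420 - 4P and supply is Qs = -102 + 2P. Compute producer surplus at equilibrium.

Producer surplus = 1296

Equilibrium: 420 - 4P = -102 + 2P gives P* = 87, Q* = 72.
Supply starts at P = 51 (where Qs = 0).
PS = ½(87 − 51)(72) = 1296.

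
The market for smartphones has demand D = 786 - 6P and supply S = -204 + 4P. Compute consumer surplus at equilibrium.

Equilibrium: 786 - 6P = -204 + 4P gives P* = 99, Q* = 192.
Demand choke price (D = 0): P = 131.
CS = ½(131 − 99)(192) = 3072.

Consumer surplus = 3072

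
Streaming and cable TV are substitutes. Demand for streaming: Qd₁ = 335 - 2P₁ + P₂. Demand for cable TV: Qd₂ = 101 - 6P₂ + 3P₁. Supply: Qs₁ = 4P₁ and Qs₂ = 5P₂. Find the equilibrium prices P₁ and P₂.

Market 1: 335 - 2P₁ + P₂ = 4P₁ → 6P₁ - P₂ = 335.
Market 2: 11P₂ - 3P₁ = 101.
Eliminating P₂: 11×(1) + 1×(2) gives 63P₁ = 3786, so P₁ = 1262/21.
Back-substitute into (2): P₂ = (101 + 3×1262/21) / 11 = 179/7.

P₁ = 1262/21, P₂ = 179/7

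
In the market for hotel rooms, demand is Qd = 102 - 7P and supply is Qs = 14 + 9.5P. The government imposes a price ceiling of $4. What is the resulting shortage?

Equilibrium price would be P* = 16/3, so the ceiling at 4 binds.
At P = 4: Qd = 102 − 7(4) = 74, Qs = 14 + 9.5(4) = 52.
Shortage = 74 − 52 = 22.

Shortage = 22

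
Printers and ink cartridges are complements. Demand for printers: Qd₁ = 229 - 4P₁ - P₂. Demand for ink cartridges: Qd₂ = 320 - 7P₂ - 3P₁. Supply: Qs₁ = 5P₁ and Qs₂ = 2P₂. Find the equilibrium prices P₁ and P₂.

P₁ = 1741/78, P₂ = 731/26

Market 1: 229 - 4P₁ - P₂ = 5P₁ → 9P₁ + P₂ = 229.
Market 2: 9P₂ + 3P₁ = 320.
Eliminating P₂: 9×(1) − 1×(2) gives 78P₁ = 1741, so P₁ = 1741/78.
Back-substitute into (2): P₂ = (320 − 3×1741/78) / 9 = 731/26.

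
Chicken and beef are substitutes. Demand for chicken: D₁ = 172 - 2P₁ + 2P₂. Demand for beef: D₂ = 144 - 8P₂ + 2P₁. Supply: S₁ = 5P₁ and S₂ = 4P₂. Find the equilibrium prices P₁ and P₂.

Market 1: 172 - 2P₁ + 2P₂ = 5P₁ → 7P₁ - 2P₂ = 172.
Market 2: 12P₂ - 2P₁ = 144.
Eliminating P₂: 12×(1) + 2×(2) gives 80P₁ = 2352, so P₁ = 29.4.
Back-substitute into (2): P₂ = (144 + 2×29.4) / 12 = 16.9.

P₁ = 29.4, P₂ = 16.9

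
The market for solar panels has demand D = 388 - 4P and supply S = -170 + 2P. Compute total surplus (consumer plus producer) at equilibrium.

Equilibrium: 388 - 4P = -170 + 2P gives P* = 93, Q* = 16.
Demand choke price: P = 97; supply starts at P = 85.
CS = ½(97 − 93)(16) = 32; PS = ½(93 − 85)(16) = 64.

Total surplus = 96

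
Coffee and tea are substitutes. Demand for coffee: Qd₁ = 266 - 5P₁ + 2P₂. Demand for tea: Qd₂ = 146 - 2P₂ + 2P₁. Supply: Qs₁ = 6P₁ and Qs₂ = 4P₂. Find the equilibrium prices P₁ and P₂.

P₁ = 944/31, P₂ = 1069/31

Market 1: 266 - 5P₁ + 2P₂ = 6P₁ → 11P₁ - 2P₂ = 266.
Market 2: 6P₂ - 2P₁ = 146.
Eliminating P₂: 6×(1) + 2×(2) gives 62P₁ = 1888, so P₁ = 944/31.
Back-substitute into (2): P₂ = (146 + 2×944/31) / 6 = 1069/31.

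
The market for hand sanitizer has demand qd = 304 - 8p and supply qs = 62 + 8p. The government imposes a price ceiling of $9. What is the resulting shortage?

Equilibrium price would be p* = 15.125, so the ceiling at 9 binds.
At p = 9: qd = 304 − 8(9) = 232, qs = 62 + 8(9) = 134.
Shortage = 232 − 134 = 98.

Shortage = 98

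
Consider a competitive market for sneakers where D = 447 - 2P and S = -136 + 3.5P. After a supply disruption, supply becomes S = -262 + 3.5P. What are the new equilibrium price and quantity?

P' = 1418/11, Q' = 2081/11

Original equilibrium: P* = 106, Q* = 235.
New equilibrium: 447 - 2P = -262 + 3.5P, so 709 = 5.5P and P' = 1418/11; Q' = 447 − 2(1418/11) = 2081/11.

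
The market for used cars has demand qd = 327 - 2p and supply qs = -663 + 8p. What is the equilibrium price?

Set qd = qs: 327 - 2p = -663 + 8p.
990 = 10p, so p* = 99.
q* = 327 − 2(99) = 129.

p* = 99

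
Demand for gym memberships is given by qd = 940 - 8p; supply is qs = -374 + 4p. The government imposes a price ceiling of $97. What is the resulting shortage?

Equilibrium price would be p* = 109.5, so the ceiling at 97 binds.
At p = 97: qd = 940 − 8(97) = 164, qs = -374 + 4(97) = 14.
Shortage = 164 − 14 = 150.

Shortage = 150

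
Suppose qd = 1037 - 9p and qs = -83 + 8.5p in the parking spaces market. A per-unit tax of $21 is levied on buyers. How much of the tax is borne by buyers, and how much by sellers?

Buyers bear $10.2, sellers bear $10.8

Pre-tax equilibrium: p* = 64, q* = 461.
Tax on buyers shifts demand to qd = 1037 − 9(p + 21) = 848 - 9p.
848 - 9p = -83 + 8.5p gives seller price ps = 53.2; buyers pay pb = 53.2 + 21 = 74.2.
New quantity: q = 1037 − 9(74.2) = 369.2.
Buyer burden = 74.2 − 64 = 10.2; seller burden = 64 − 53.2 = 10.8.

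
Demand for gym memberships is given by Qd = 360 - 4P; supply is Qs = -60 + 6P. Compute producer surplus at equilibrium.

Equilibrium: 360 - 4P = -60 + 6P gives P* = 42, Q* = 192.
Supply starts at P = 10 (where Qs = 0).
PS = ½(42 − 10)(192) = 3072.

Producer surplus = 3072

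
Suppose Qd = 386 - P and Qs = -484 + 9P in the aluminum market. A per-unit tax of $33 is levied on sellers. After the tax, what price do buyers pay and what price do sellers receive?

Pre-tax equilibrium: P* = 87, Q* = 299.
Tax on sellers shifts supply to Qs = -484 + 9(P − 33) = -781 + 9P.
386 - P = -781 + 9P gives buyer price Pb = 116.7; sellers receive Ps = 116.7 − 33 = 83.7.
New quantity: Q = 386 − 1(116.7) = 269.3.

Buyers pay $116.7, sellers receive $83.7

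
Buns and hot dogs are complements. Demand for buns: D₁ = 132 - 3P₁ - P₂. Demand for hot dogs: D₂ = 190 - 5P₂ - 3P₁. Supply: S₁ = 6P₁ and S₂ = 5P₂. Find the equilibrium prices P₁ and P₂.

P₁ = 1130/87, P₂ = 438/29

Market 1: 132 - 3P₁ - P₂ = 6P₁ → 9P₁ + P₂ = 132.
Market 2: 10P₂ + 3P₁ = 190.
Eliminating P₂: 10×(1) − 1×(2) gives 87P₁ = 1130, so P₁ = 1130/87.
Back-substitute into (2): P₂ = (190 − 3×1130/87) / 10 = 438/29.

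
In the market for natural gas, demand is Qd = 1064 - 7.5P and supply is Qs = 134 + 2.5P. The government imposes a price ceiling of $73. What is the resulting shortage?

Equilibrium price would be P* = 93, so the ceiling at 73 binds.
At P = 73: Qd = 1064 − 7.5(73) = 516.5, Qs = 134 + 2.5(73) = 316.5.
Shortage = 516.5 − 316.5 = 200.

Shortage = 200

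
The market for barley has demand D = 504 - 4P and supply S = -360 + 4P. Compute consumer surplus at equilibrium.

Consumer surplus = 648

Equilibrium: 504 - 4P = -360 + 4P gives P* = 108, Q* = 72.
Demand choke price (D = 0): P = 126.
CS = ½(126 − 108)(72) = 648.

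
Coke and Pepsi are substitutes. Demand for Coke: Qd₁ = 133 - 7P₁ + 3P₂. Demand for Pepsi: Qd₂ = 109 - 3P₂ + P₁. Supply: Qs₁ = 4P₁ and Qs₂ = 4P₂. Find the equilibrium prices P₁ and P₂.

Market 1: 133 - 7P₁ + 3P₂ = 4P₁ → 11P₁ - 3P₂ = 133.
Market 2: 7P₂ - P₁ = 109.
Eliminating P₂: 7×(1) + 3×(2) gives 74P₁ = 1258, so P₁ = 17.
Back-substitute into (2): P₂ = (109 + 1×17) / 7 = 18.

P₁ = 17, P₂ = 18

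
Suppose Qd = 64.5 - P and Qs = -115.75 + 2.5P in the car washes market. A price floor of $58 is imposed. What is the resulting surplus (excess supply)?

Surplus = 22.75

Equilibrium price would be P* = 51.5, so the floor at 58 binds.
At P = 58: Qd = 6.5, Qs = 29.25.
Surplus = 29.25 − 6.5 = 22.75.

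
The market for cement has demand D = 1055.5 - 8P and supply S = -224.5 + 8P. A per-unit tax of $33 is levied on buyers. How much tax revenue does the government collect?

Tax revenue = 9355.5

Pre-tax equilibrium: P* = 80, Q* = 415.5.
Tax on buyers shifts demand to D = 1055.5 − 8(P + 33) = 791.5 - 8P.
791.5 - 8P = -224.5 + 8P gives seller price Ps = 63.5; buyers pay Pb = 63.5 + 33 = 96.5.
New quantity: Q = 1055.5 − 8(96.5) = 283.5.
Revenue = 33 × 283.5 = 9355.5.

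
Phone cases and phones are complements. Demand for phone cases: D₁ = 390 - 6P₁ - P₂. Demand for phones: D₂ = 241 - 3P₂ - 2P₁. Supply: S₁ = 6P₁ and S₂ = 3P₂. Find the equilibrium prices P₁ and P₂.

P₁ = 2099/70, P₂ = 1056/35

Market 1: 390 - 6P₁ - P₂ = 6P₁ → 12P₁ + P₂ = 390.
Market 2: 6P₂ + 2P₁ = 241.
Eliminating P₂: 6×(1) − 1×(2) gives 70P₁ = 2099, so P₁ = 2099/70.
Back-substitute into (2): P₂ = (241 − 2×2099/70) / 6 = 1056/35.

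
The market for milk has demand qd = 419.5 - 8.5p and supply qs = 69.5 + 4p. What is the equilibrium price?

Set qd = qs: 419.5 - 8.5p = 69.5 + 4p.
350 = 12.5p, so p* = 28.
q* = 419.5 − 8.5(28) = 181.5.

p* = 28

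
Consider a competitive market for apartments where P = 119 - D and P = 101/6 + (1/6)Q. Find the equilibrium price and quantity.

Set the two price expressions equal: 119 - Q = 101/6 + (1/6)Q.
613/6 = (7/6)Q, so Q* = 613/7.
P* = 119 − (1)(613/7) = 220/7.

P* = 220/7, Q* = 613/7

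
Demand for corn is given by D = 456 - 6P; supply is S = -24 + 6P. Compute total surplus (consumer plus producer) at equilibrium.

Total surplus = 7776

Equilibrium: 456 - 6P = -24 + 6P gives P* = 40, Q* = 216.
Demand choke price: P = 76; supply starts at P = 4.
CS = ½(76 − 40)(216) = 3888; PS = ½(40 − 4)(216) = 3888.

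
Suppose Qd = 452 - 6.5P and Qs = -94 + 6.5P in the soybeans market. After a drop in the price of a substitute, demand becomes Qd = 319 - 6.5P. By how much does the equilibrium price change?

ΔP = -133/13

Original equilibrium: P* = 42, Q* = 179.
New equilibrium: 319 - 6.5P = -94 + 6.5P, so 413 = 13P and P' = 413/13; Q' = 319 − 6.5(413/13) = 112.5.
Change in price: 413/13 − 42 = -133/13.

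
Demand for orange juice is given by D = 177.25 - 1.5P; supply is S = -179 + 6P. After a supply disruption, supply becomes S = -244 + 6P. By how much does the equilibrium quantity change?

ΔQ = -13

Original equilibrium: P* = 47.5, Q* = 106.
New equilibrium: 177.25 - 1.5P = -244 + 6P, so 421.25 = 7.5P and P' = 337/6; Q' = 177.25 − 1.5(337/6) = 93.
Change in quantity: 93 − 106 = -13.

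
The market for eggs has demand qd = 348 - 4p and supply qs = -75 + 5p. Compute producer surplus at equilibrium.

Producer surplus = 2560

Equilibrium: 348 - 4p = -75 + 5p gives p* = 47, q* = 160.
Supply starts at p = 15 (where qs = 0).
PS = ½(47 − 15)(160) = 2560.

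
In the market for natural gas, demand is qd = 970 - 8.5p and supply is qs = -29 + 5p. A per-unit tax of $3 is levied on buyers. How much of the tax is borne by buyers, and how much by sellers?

Buyers bear 10/9, sellers bear 17/9

Pre-tax equilibrium: p* = 74, q* = 341.
Tax on buyers shifts demand to qd = 970 − 8.5(p + 3) = 944.5 - 8.5p.
944.5 - 8.5p = -29 + 5p gives seller price ps = 649/9; buyers pay pb = 649/9 + 3 = 676/9.
New quantity: q = 970 − 8.5(676/9) = 2984/9.
Buyer burden = 676/9 − 74 = 10/9; seller burden = 74 − 649/9 = 17/9.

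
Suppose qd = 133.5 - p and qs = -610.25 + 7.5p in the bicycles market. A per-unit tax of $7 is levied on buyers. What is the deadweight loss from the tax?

Deadweight loss = 735/34

Pre-tax equilibrium: p* = 87.5, q* = 46.
Tax on buyers shifts demand to qd = 133.5 − 1(p + 7) = 126.5 - p.
126.5 - p = -610.25 + 7.5p gives seller price ps = 2947/34; buyers pay pb = 2947/34 + 7 = 3185/34.
New quantity: q = 133.5 − 1(3185/34) = 677/17.
DWL = ½ × 7 × (46 − 677/17) = 735/34.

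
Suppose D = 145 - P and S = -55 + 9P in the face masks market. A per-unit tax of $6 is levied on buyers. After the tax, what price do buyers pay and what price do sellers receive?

Pre-tax equilibrium: P* = 20, Q* = 125.
Tax on buyers shifts demand to D = 145 − 1(P + 6) = 139 - P.
139 - P = -55 + 9P gives seller price Ps = 19.4; buyers pay Pb = 19.4 + 6 = 25.4.
New quantity: Q = 145 − 1(25.4) = 119.6.

Buyers pay $25.4, sellers receive $19.4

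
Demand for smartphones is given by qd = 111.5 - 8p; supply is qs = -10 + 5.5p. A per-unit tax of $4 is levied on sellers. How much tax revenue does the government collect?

Tax revenue = 2858/27

Pre-tax equilibrium: p* = 9, q* = 39.5.
Tax on sellers shifts supply to qs = -10 + 5.5(p − 4) = -32 + 5.5p.
111.5 - 8p = -32 + 5.5p gives buyer price pb = 287/27; sellers receive ps = 287/27 − 4 = 179/27.
New quantity: q = 111.5 − 8(287/27) = 1429/54.
Revenue = 4 × 1429/54 = 2858/27.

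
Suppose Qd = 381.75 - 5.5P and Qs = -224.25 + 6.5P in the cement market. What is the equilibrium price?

Set Qd = Qs: 381.75 - 5.5P = -224.25 + 6.5P.
606 = 12P, so P* = 50.5.
Q* = 381.75 − 5.5(50.5) = 104.

P* = 50.5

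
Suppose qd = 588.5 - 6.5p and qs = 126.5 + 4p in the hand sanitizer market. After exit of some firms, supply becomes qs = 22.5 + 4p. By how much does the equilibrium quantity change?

Original equilibrium: p* = 44, q* = 302.5.
New equilibrium: 588.5 - 6.5p = 22.5 + 4p, so 566 = 10.5p and p' = 1132/21; q' = 588.5 − 6.5(1132/21) = 10001/42.
Change in quantity: 10001/42 − 302.5 = -1352/21.

Δq = -1352/21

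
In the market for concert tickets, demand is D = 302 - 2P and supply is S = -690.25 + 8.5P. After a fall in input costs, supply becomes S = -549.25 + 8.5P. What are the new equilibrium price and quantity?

Original equilibrium: P* = 94.5, Q* = 113.
New equilibrium: 302 - 2P = -549.25 + 8.5P, so 851.25 = 10.5P and P' = 1135/14; Q' = 302 − 2(1135/14) = 979/7.

P' = 1135/14, Q' = 979/7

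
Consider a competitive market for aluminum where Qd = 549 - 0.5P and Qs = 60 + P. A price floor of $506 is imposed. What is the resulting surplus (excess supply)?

Surplus = 270

Equilibrium price would be P* = 326, so the floor at 506 binds.
At P = 506: Qd = 296, Qs = 566.
Surplus = 566 − 296 = 270.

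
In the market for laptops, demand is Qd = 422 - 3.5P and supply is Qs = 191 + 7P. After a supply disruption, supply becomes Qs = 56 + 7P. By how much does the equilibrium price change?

ΔP = 90/7

Original equilibrium: P* = 22, Q* = 345.
New equilibrium: 422 - 3.5P = 56 + 7P, so 366 = 10.5P and P' = 244/7; Q' = 422 − 3.5(244/7) = 300.
Change in price: 244/7 − 22 = 90/7.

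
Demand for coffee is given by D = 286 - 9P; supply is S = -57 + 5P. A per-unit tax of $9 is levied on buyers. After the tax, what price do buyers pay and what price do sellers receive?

Buyers pay 194/7, sellers receive 131/7

Pre-tax equilibrium: P* = 24.5, Q* = 65.5.
Tax on buyers shifts demand to D = 286 − 9(P + 9) = 205 - 9P.
205 - 9P = -57 + 5P gives seller price Ps = 131/7; buyers pay Pb = 131/7 + 9 = 194/7.
New quantity: Q = 286 − 9(194/7) = 256/7.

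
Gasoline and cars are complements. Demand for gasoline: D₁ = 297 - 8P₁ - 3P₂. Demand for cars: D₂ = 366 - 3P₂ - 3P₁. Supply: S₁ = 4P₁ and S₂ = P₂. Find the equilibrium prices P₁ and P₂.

P₁ = 30/13, P₂ = 1167/13

Market 1: 297 - 8P₁ - 3P₂ = 4P₁ → 12P₁ + 3P₂ = 297.
Market 2: 4P₂ + 3P₁ = 366.
Eliminating P₂: 4×(1) − 3×(2) gives 39P₁ = 90, so P₁ = 30/13.
Back-substitute into (2): P₂ = (366 − 3×30/13) / 4 = 1167/13.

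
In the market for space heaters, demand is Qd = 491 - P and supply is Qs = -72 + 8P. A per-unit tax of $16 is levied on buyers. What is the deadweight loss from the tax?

Deadweight loss = 1024/9

Pre-tax equilibrium: P* = 563/9, Q* = 3856/9.
Tax on buyers shifts demand to Qd = 491 − 1(P + 16) = 475 - P.
475 - P = -72 + 8P gives seller price Ps = 547/9; buyers pay Pb = 547/9 + 16 = 691/9.
New quantity: Q = 491 − 1(691/9) = 3728/9.
DWL = ½ × 16 × (3856/9 − 3728/9) = 1024/9.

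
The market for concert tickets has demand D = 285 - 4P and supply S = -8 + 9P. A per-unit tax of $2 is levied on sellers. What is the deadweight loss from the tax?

Deadweight loss = 72/13

Pre-tax equilibrium: P* = 293/13, Q* = 2533/13.
Tax on sellers shifts supply to S = -8 + 9(P − 2) = -26 + 9P.
285 - 4P = -26 + 9P gives buyer price Pb = 311/13; sellers receive Ps = 311/13 − 2 = 285/13.
New quantity: Q = 285 − 4(311/13) = 2461/13.
DWL = ½ × 2 × (2533/13 − 2461/13) = 72/13.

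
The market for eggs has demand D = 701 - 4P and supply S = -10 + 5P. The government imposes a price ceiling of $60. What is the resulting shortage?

Equilibrium price would be P* = 79, so the ceiling at 60 binds.
At P = 60: D = 701 − 4(60) = 461, S = -10 + 5(60) = 290.
Shortage = 461 − 290 = 171.

Shortage = 171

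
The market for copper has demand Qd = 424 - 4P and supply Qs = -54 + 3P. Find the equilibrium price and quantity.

P* = 478/7, Q* = 1056/7

Set Qd = Qs: 424 - 4P = -54 + 3P.
478 = 7P, so P* = 478/7.
Q* = 424 − 4(478/7) = 1056/7.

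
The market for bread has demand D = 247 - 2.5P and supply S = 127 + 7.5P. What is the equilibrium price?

Set D = S: 247 - 2.5P = 127 + 7.5P.
120 = 10P, so P* = 12.
Q* = 247 − 2.5(12) = 217.

P* = 12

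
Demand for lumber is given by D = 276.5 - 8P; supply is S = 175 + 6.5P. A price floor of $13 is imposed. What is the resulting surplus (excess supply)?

Surplus = 87

Equilibrium price would be P* = 7, so the floor at 13 binds.
At P = 13: D = 172.5, S = 259.5.
Surplus = 259.5 − 172.5 = 87.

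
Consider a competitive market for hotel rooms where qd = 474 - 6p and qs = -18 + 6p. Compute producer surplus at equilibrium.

Equilibrium: 474 - 6p = -18 + 6p gives p* = 41, q* = 228.
Supply starts at p = 3 (where qs = 0).
PS = ½(41 − 3)(228) = 4332.

Producer surplus = 4332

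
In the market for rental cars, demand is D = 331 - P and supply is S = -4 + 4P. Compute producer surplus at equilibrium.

Producer surplus = 8712

Equilibrium: 331 - P = -4 + 4P gives P* = 67, Q* = 264.
Supply starts at P = 1 (where S = 0).
PS = ½(67 − 1)(264) = 8712.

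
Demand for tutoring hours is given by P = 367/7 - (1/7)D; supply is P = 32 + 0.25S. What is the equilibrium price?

Set the two price expressions equal: 367/7 - (1/7)Q = 32 + 0.25Q.
143/7 = (11/28)Q, so Q* = 52.
P* = 367/7 − (1/7)(52) = 45.

P* = 45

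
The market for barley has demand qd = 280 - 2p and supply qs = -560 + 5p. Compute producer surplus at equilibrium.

Producer surplus = 160

Equilibrium: 280 - 2p = -560 + 5p gives p* = 120, q* = 40.
Supply starts at p = 112 (where qs = 0).
PS = ½(120 − 112)(40) = 160.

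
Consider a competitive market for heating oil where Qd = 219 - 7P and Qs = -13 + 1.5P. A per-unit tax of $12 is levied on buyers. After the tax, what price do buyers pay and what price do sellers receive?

Buyers pay 500/17, sellers receive 296/17

Pre-tax equilibrium: P* = 464/17, Q* = 475/17.
Tax on buyers shifts demand to Qd = 219 − 7(P + 12) = 135 - 7P.
135 - 7P = -13 + 1.5P gives seller price Ps = 296/17; buyers pay Pb = 296/17 + 12 = 500/17.
New quantity: Q = 219 − 7(500/17) = 223/17.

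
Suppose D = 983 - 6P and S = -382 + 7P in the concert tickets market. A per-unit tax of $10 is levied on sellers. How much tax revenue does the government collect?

Tax revenue = 41690/13

Pre-tax equilibrium: P* = 105, Q* = 353.
Tax on sellers shifts supply to S = -382 + 7(P − 10) = -452 + 7P.
983 - 6P = -452 + 7P gives buyer price Pb = 1435/13; sellers receive Ps = 1435/13 − 10 = 1305/13.
New quantity: Q = 983 − 6(1435/13) = 4169/13.
Revenue = 10 × 4169/13 = 41690/13.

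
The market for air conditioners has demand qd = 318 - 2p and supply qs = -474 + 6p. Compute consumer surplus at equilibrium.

Consumer surplus = 3600

Equilibrium: 318 - 2p = -474 + 6p gives p* = 99, q* = 120.
Demand choke price (qd = 0): p = 159.
CS = ½(159 − 99)(120) = 3600.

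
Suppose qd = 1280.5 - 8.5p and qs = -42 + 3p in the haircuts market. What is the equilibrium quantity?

q* = 303

Set qd = qs: 1280.5 - 8.5p = -42 + 3p.
1322.5 = 11.5p, so p* = 115.
q* = 1280.5 − 8.5(115) = 303.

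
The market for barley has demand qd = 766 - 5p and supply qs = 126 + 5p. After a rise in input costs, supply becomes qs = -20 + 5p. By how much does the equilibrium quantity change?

Original equilibrium: p* = 64, q* = 446.
New equilibrium: 766 - 5p = -20 + 5p, so 786 = 10p and p' = 78.6; q' = 766 − 5(78.6) = 373.
Change in quantity: 373 − 446 = -73.

Δq = -73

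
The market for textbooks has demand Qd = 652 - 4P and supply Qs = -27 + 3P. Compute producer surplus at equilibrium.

Producer surplus = 11616

Equilibrium: 652 - 4P = -27 + 3P gives P* = 97, Q* = 264.
Supply starts at P = 9 (where Qs = 0).
PS = ½(97 − 9)(264) = 11616.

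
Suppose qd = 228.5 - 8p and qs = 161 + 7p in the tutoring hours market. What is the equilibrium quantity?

Set qd = qs: 228.5 - 8p = 161 + 7p.
67.5 = 15p, so p* = 4.5.
q* = 228.5 − 8(4.5) = 192.5.

q* = 192.5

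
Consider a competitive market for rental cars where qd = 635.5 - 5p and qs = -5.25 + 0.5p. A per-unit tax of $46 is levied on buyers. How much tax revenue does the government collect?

Pre-tax equilibrium: p* = 116.5, q* = 53.
Tax on buyers shifts demand to qd = 635.5 − 5(p + 46) = 405.5 - 5p.
405.5 - 5p = -5.25 + 0.5p gives seller price ps = 1643/22; buyers pay pb = 1643/22 + 46 = 2655/22.
New quantity: q = 635.5 − 5(2655/22) = 353/11.
Revenue = 46 × 353/11 = 16238/11.

Tax revenue = 16238/11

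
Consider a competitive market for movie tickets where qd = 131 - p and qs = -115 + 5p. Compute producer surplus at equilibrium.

Producer surplus = 810

Equilibrium: 131 - p = -115 + 5p gives p* = 41, q* = 90.
Supply starts at p = 23 (where qs = 0).
PS = ½(41 − 23)(90) = 810.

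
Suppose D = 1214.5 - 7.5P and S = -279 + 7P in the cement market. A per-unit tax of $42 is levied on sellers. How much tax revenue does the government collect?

Tax revenue = 353136/29

Pre-tax equilibrium: P* = 103, Q* = 442.
Tax on sellers shifts supply to S = -279 + 7(P − 42) = -573 + 7P.
1214.5 - 7.5P = -573 + 7P gives buyer price Pb = 3575/29; sellers receive Ps = 3575/29 − 42 = 2357/29.
New quantity: Q = 1214.5 − 7.5(3575/29) = 8408/29.
Revenue = 42 × 8408/29 = 353136/29.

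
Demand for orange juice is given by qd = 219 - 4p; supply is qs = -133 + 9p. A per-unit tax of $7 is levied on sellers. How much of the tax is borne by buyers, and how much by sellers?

Buyers bear 63/13, sellers bear 28/13

Pre-tax equilibrium: p* = 352/13, q* = 1439/13.
Tax on sellers shifts supply to qs = -133 + 9(p − 7) = -196 + 9p.
219 - 4p = -196 + 9p gives buyer price pb = 415/13; sellers receive ps = 415/13 − 7 = 324/13.
New quantity: q = 219 − 4(415/13) = 1187/13.
Buyer burden = 415/13 − 352/13 = 63/13; seller burden = 352/13 − 324/13 = 28/13.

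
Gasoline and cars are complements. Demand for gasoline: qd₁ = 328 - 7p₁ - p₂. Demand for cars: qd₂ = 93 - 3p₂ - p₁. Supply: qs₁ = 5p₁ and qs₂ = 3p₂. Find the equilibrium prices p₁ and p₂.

p₁ = 1875/71, p₂ = 788/71

Market 1: 328 - 7p₁ - p₂ = 5p₁ → 12p₁ + p₂ = 328.
Market 2: 6p₂ + p₁ = 93.
Eliminating p₂: 6×(1) − 1×(2) gives 71p₁ = 1875, so p₁ = 1875/71.
Back-substitute into (2): p₂ = (93 − 1×1875/71) / 6 = 788/71.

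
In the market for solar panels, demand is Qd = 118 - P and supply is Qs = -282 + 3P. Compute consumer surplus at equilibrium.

Consumer surplus = 162

Equilibrium: 118 - P = -282 + 3P gives P* = 100, Q* = 18.
Demand choke price (Qd = 0): P = 118.
CS = ½(118 − 100)(18) = 162.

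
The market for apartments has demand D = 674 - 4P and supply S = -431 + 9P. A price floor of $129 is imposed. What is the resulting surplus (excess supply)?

Equilibrium price would be P* = 85, so the floor at 129 binds.
At P = 129: D = 158, S = 730.
Surplus = 730 − 158 = 572.

Surplus = 572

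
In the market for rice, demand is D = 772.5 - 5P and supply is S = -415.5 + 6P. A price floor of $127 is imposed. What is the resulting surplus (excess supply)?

Equilibrium price would be P* = 108, so the floor at 127 binds.
At P = 127: D = 137.5, S = 346.5.
Surplus = 346.5 − 137.5 = 209.

Surplus = 209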